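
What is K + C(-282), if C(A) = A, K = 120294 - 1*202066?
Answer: -82054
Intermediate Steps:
K = -81772 (K = 120294 - 202066 = -81772)
K + C(-282) = -81772 - 282 = -82054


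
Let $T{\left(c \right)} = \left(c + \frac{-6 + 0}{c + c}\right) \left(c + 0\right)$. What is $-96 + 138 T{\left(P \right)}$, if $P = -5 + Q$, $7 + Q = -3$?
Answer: $30540$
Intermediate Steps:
$Q = -10$ ($Q = -7 - 3 = -10$)
$P = -15$ ($P = -5 - 10 = -15$)
$T{\left(c \right)} = c \left(c - \frac{3}{c}\right)$ ($T{\left(c \right)} = \left(c - \frac{6}{2 c}\right) c = \left(c - 6 \frac{1}{2 c}\right) c = \left(c - \frac{3}{c}\right) c = c \left(c - \frac{3}{c}\right)$)
$-96 + 138 T{\left(P \right)} = -96 + 138 \left(-3 + \left(-15\right)^{2}\right) = -96 + 138 \left(-3 + 225\right) = -96 + 138 \cdot 222 = -96 + 30636 = 30540$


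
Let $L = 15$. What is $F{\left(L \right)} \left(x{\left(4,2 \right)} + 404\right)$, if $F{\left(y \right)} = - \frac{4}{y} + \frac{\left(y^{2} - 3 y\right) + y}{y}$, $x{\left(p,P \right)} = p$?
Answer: $\frac{25976}{5} \approx 5195.2$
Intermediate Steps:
$F{\left(y \right)} = - \frac{4}{y} + \frac{y^{2} - 2 y}{y}$
$F{\left(L \right)} \left(x{\left(4,2 \right)} + 404\right) = \left(-2 + 15 - \frac{4}{15}\right) \left(4 + 404\right) = \left(-2 + 15 - \frac{4}{15}\right) 408 = \frac{191}{15} \cdot 408 = \frac{25976}{5}$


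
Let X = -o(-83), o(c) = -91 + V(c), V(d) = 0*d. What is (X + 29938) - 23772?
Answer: 6257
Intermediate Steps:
V(d) = 0
o(c) = -91 (o(c) = -91 + 0 = -91)
X = 91 (X = -1*(-91) = 91)
(X + 29938) - 23772 = (91 + 29938) - 23772 = 30029 - 23772 = 6257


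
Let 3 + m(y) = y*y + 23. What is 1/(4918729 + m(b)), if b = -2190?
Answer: 1/9714849 ≈ 1.0294e-7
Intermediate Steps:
m(y) = 20 + y**2 (m(y) = -3 + (y*y + 23) = -3 + (y**2 + 23) = -3 + (23 + y**2) = 20 + y**2)
1/(4918729 + m(b)) = 1/(4918729 + (20 + (-2190)**2)) = 1/(4918729 + (20 + 4796100)) = 1/(4918729 + 4796120) = 1/9714849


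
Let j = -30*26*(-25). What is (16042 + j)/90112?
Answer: 17771/45056 ≈ 0.39442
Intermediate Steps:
j = 19500 (j = -780*(-25) = 19500)
(16042 + j)/90112 = (16042 + 19500)/90112 = 35542*(1/90112) = 17771/45056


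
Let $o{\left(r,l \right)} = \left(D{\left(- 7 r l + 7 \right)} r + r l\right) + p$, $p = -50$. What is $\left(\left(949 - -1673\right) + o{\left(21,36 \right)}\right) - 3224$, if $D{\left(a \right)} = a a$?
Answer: $586555829$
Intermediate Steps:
$D{\left(a \right)} = a^{2}$
$o{\left(r,l \right)} = -50 + l r + r \left(7 - 7 l r\right)^{2}$ ($o{\left(r,l \right)} = \left(\left(- 7 r l + 7\right)^{2} r + r l\right) - 50 = \left(\left(- 7 l r + 7\right)^{2} r + l r\right) - 50 = \left(\left(7 - 7 l r\right)^{2} r + l r\right) - 50 = \left(r \left(7 - 7 l r\right)^{2} + l r\right) - 50 = \left(l r + r \left(7 - 7 l r\right)^{2}\right) - 50 = -50 + l r + r \left(7 - 7 l r\right)^{2}$)
$\left(\left(949 - -1673\right) + o{\left(21,36 \right)}\right) - 3224 = \left(\left(949 - -1673\right) + \left(-50 + 36 \cdot 21 + 49 \cdot 21 \left(-1 + 36 \cdot 21\right)^{2}\right)\right) - 3224 = \left(\left(949 + 1673\right) + \left(-50 + 756 + 49 \cdot 21 \left(-1 + 756\right)^{2}\right)\right) - 3224 = \left(2622 + \left(-50 + 756 + 49 \cdot 21 \cdot 755^{2}\right)\right) - 3224 = \left(2622 + \left(-50 + 756 + 49 \cdot 21 \cdot 570025\right)\right) - 3224 = \left(2622 + \left(-50 + 756 + 586555725\right)\right) - 3224 = \left(2622 + 586556431\right) - 3224 = 586559053 - 3224 = 586555829$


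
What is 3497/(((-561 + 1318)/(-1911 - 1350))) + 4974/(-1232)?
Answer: -7026572331/466312 ≈ -15068.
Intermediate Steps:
3497/(((-561 + 1318)/(-1911 - 1350))) + 4974/(-1232) = 3497/((757/(-3261))) + 4974*(-1/1232) = 3497/((757*(-1/3261))) - 2487/616 = 3497/(-757/3261) - 2487/616 = 3497*(-3261/757) - 2487/616 = -11403717/757 - 2487/616 = -7026572331/466312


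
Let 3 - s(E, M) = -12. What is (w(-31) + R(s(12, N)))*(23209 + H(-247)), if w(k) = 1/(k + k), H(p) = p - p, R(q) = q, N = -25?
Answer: 21561161/62 ≈ 3.4776e+5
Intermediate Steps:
s(E, M) = 15 (s(E, M) = 3 - 1*(-12) = 3 + 12 = 15)
H(p) = 0
w(k) = 1/(2*k)
(w(-31) + R(s(12, N)))*(23209 + H(-247)) = ((½)/(-31) + 15)*(23209 + 0) = ((½)*(-1/31) + 15)*23209 = (-1/62 + 15)*23209 = (929/62)*23209 = 21561161/62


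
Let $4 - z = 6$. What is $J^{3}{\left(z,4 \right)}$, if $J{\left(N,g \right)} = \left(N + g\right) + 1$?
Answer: $27$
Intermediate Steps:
$z = -2$ ($z = 4 - 6 = -2$)
$J{\left(N,g \right)} = 1 + N + g$
$J^{3}{\left(z,4 \right)} = \left(1 - 2 + 4\right)^{3} = 3^{3} = 27$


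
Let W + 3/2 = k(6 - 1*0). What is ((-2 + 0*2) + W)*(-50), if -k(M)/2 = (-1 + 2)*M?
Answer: 775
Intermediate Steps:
k(M) = -2*M (k(M) = -2*(-1 + 2)*M = -2*M)
W = -27/2 (W = -3/2 - 2*(6 - 1*0) = -3/2 - 2*(6 + 0) = -3/2 - 2*6 = -3/2 - 12 = -27/2 ≈ -13.500)
((-2 + 0*2) + W)*(-50) = ((-2 + 0*2) - 27/2)*(-50) = ((-2 + 0) - 27/2)*(-50) = (-2 - 27/2)*(-50) = -31/2*(-50) = 775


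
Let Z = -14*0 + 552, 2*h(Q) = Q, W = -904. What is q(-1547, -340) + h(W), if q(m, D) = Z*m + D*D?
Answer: -738796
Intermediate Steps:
h(Q) = Q/2
Z = 552 (Z = 0 + 552 = 552)
q(m, D) = D**2 + 552*m (q(m, D) = 552*m + D*D = 552*m + D**2 = D**2 + 552*m)
q(-1547, -340) + h(W) = ((-340)**2 + 552*(-1547)) + (1/2)*(-904) = (115600 - 853944) - 452 = -738344 - 452 = -738796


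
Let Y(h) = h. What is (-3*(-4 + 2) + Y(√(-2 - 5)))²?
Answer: 29 + 12*I*√7 ≈ 29.0 + 31.749*I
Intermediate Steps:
(-3*(-4 + 2) + Y(√(-2 - 5)))² = (-3*(-4 + 2) + √(-2 - 5))² = (-3*(-2) + √(-7))² = (6 + I*√7)²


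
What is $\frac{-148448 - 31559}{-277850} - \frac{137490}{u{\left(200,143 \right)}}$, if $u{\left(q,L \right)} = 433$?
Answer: $- \frac{38123653469}{120309050} \approx -316.88$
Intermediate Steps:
$\frac{-148448 - 31559}{-277850} - \frac{137490}{u{\left(200,143 \right)}} = \frac{-148448 - 31559}{-277850} - \frac{137490}{433} = \left(-180007\right) \left(- \frac{1}{277850}\right) - \frac{137490}{433} = \frac{180007}{277850} - \frac{137490}{433} = - \frac{38123653469}{120309050}$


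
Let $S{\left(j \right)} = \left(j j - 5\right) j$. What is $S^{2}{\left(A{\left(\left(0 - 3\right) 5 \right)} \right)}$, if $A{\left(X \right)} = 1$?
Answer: $16$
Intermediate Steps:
$S{\left(j \right)} = j \left(-5 + j^{2}\right)$ ($S{\left(j \right)} = \left(j^{2} - 5\right) j = \left(-5 + j^{2}\right) j = j \left(-5 + j^{2}\right)$)
$S^{2}{\left(A{\left(\left(0 - 3\right) 5 \right)} \right)} = \left(1 \left(-5 + 1^{2}\right)\right)^{2} = \left(1 \left(-5 + 1\right)\right)^{2} = \left(1 \left(-4\right)\right)^{2} = \left(-4\right)^{2} = 16$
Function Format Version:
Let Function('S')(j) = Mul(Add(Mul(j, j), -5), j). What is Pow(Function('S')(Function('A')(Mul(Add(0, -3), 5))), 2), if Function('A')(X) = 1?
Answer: 16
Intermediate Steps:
Function('S')(j) = Mul(j, Add(-5, Pow(j, 2))) (Function('S')(j) = Mul(Add(Pow(j, 2), -5), j) = Mul(Add(-5, Pow(j, 2)), j) = Mul(j, Add(-5, Pow(j, 2))))
Pow(Function('S')(Function('A')(Mul(Add(0, -3), 5))), 2) = Pow(Mul(1, Add(-5, Pow(1, 2))), 2) = Pow(Mul(1, Add(-5, 1)), 2) = Pow(Mul(1, -4), 2) = Pow(-4, 2) = 16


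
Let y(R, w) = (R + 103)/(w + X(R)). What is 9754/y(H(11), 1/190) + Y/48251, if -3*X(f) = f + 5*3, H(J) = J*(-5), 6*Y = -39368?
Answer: 255578452363/94296240 ≈ 2710.4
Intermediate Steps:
Y = -19684/3 (Y = (1/6)*(-39368) = -19684/3 ≈ -6561.3)
H(J) = -5*J
X(f) = -5 - f/3 (X(f) = -(f + 5*3)/3 = -(f + 15)/3 = -(15 + f)/3 = -5 - f/3)
y(R, w) = (103 + R)/(-5 + w - R/3) (y(R, w) = (R + 103)/(w + (-5 - R/3)) = (103 + R)/(-5 + w - R/3))
9754/y(H(11), 1/190) + Y/48251 = 9754/((3*(103 - 5*11)/(-15 - (-5)*11 + 3/190))) - 19684/3/48251 = 9754/((3*(103 - 55)/(-15 - 1*(-55) + 3*(1/190)))) - 19684/3*1/48251 = 9754/((3*48/(-15 + 55 + 3/190))) - 2812/20679 = 9754/((3*48/(7603/190))) - 2812/20679 = 9754/((3*(190/7603)*48)) - 2812/20679 = 9754/(27360/7603) - 2812/20679 = 9754*(7603/27360) - 2812/20679 = 37079831/13680 - 2812/20679 = 255578452363/94296240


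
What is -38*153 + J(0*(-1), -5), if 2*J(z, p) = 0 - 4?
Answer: -5816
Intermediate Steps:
J(z, p) = -2 (J(z, p) = (0 - 4)/2 = (½)*(-4) = -2)
-38*153 + J(0*(-1), -5) = -38*153 - 2 = -5814 - 2 = -5816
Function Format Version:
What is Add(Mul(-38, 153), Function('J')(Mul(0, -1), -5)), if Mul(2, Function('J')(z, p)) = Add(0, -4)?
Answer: -5816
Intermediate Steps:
Function('J')(z, p) = -2 (Function('J')(z, p) = Mul(Rational(1, 2), Add(0, -4)) = Mul(Rational(1, 2), -4) = -2)
Add(Mul(-38, 153), Function('J')(Mul(0, -1), -5)) = Add(Mul(-38, 153), -2) = Add(-5814, -2) = -5816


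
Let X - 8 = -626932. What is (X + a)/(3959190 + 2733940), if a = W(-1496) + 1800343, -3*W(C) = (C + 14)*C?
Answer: 86879/1338626 ≈ 0.064902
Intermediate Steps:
X = -626924 (X = 8 - 626932 = -626924)
W(C) = -C*(14 + C)/3 (W(C) = -(C + 14)*C/3 = -(14 + C)*C/3 = -C*(14 + C)/3)
a = 1061319 (a = -1/3*(-1496)*(14 - 1496) + 1800343 = -1/3*(-1496)*(-1482) + 1800343 = -739024 + 1800343 = 1061319)
(X + a)/(3959190 + 2733940) = (-626924 + 1061319)/(3959190 + 2733940) = 434395/6693130 = 434395*(1/6693130) = 86879/1338626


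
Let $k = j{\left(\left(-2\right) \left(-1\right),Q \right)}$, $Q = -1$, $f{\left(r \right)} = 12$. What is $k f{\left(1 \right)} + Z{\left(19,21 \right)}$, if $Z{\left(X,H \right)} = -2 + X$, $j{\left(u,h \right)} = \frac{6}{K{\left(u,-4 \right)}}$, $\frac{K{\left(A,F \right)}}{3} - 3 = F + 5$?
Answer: $23$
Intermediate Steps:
$K{\left(A,F \right)} = 24 + 3 F$ ($K{\left(A,F \right)} = 9 + 3 \left(F + 5\right) = 9 + 3 \left(5 + F\right) = 9 + \left(15 + 3 F\right) = 24 + 3 F$)
$j{\left(u,h \right)} = \frac{1}{2}$ ($j{\left(u,h \right)} = \frac{6}{24 + 3 \left(-4\right)} = \frac{6}{24 - 12} = \frac{6}{12} = 6 \cdot \frac{1}{12} = \frac{1}{2}$)
$k = \frac{1}{2} \approx 0.5$
$k f{\left(1 \right)} + Z{\left(19,21 \right)} = \frac{1}{2} \cdot 12 + \left(-2 + 19\right) = 6 + 17 = 23$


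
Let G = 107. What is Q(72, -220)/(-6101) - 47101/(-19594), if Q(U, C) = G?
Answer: 285266643/119542994 ≈ 2.3863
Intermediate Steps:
Q(U, C) = 107
Q(72, -220)/(-6101) - 47101/(-19594) = 107/(-6101) - 47101/(-19594) = 107*(-1/6101) - 47101*(-1/19594) = -107/6101 + 47101/19594 = 285266643/119542994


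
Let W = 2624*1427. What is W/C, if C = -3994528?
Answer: -117014/124829 ≈ -0.93739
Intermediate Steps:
W = 3744448
W/C = 3744448/(-3994528) = 3744448*(-1/3994528) = -117014/124829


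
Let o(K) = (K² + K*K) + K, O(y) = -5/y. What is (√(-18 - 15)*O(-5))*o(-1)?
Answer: I*√33 ≈ 5.7446*I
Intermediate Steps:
o(K) = K + 2*K² (o(K) = (K² + K²) + K = 2*K² + K = K + 2*K²)
(√(-18 - 15)*O(-5))*o(-1) = (√(-18 - 15)*(-5/(-5)))*(-(1 + 2*(-1))) = (√(-33)*(-5*(-⅕)))*(-(1 - 2)) = ((I*√33)*1)*(-1*(-1)) = (I*√33)*1 = I*√33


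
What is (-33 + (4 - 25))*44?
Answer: -2376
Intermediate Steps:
(-33 + (4 - 25))*44 = (-33 - 21)*44 = -54*44 = -2376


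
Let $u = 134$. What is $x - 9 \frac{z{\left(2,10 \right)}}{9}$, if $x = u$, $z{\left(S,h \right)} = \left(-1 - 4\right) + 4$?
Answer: $135$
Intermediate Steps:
$z{\left(S,h \right)} = -1$ ($z{\left(S,h \right)} = -5 + 4 = -1$)
$x = 134$
$x - 9 \frac{z{\left(2,10 \right)}}{9} = 134 - 9 \left(- \frac{1}{9}\right) = 134 - 9 \left(\left(-1\right) \frac{1}{9}\right) = 134 - -1 = 134 + 1 = 135$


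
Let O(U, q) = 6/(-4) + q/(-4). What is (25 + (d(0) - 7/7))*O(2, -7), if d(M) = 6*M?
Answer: 6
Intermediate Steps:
O(U, q) = -3/2 - q/4 (O(U, q) = 6*(-¼) + q*(-¼) = -3/2 - q/4)
(25 + (d(0) - 7/7))*O(2, -7) = (25 + (6*0 - 7/7))*(-3/2 - ¼*(-7)) = (25 + (0 - 7/7))*(-3/2 + 7/4) = (25 + (0 - 1*1))*(¼) = (25 + (0 - 1))*(¼) = (25 - 1)*(¼) = 24*(¼) = 6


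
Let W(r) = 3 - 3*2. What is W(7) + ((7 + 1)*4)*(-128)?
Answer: -4099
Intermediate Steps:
W(r) = -3 (W(r) = 3 - 6 = -3)
W(7) + ((7 + 1)*4)*(-128) = -3 + ((7 + 1)*4)*(-128) = -3 + (8*4)*(-128) = -3 + 32*(-128) = -3 - 4096 = -4099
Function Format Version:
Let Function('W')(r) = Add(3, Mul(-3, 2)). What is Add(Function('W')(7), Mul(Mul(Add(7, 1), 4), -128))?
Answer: -4099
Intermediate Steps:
Function('W')(r) = -3 (Function('W')(r) = Add(3, -6) = -3)
Add(Function('W')(7), Mul(Mul(Add(7, 1), 4), -128)) = Add(-3, Mul(Mul(Add(7, 1), 4), -128)) = Add(-3, Mul(Mul(8, 4), -128)) = Add(-3, Mul(32, -128)) = Add(-3, -4096) = -4099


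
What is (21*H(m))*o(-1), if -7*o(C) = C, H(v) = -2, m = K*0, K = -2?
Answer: -6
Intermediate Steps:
m = 0 (m = -2*0 = 0)
o(C) = -C/7
(21*H(m))*o(-1) = (21*(-2))*(-⅐*(-1)) = -42*⅐ = -6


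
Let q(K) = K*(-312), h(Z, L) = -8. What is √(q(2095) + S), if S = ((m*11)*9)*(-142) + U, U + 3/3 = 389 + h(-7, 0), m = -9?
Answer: I*√526738 ≈ 725.77*I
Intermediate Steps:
q(K) = -312*K
U = 380 (U = -1 + (389 - 8) = -1 + 381 = 380)
S = 126902 (S = (-9*11*9)*(-142) + 380 = -99*9*(-142) + 380 = -891*(-142) + 380 = 126522 + 380 = 126902)
√(q(2095) + S) = √(-312*2095 + 126902) = √(-653640 + 126902) = √(-526738) = I*√526738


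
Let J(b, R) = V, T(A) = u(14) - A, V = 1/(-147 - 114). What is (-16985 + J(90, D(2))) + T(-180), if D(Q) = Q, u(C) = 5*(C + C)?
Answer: -4349566/261 ≈ -16665.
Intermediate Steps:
V = -1/261 (V = 1/(-261) = -1/261 ≈ -0.0038314)
u(C) = 10*C (u(C) = 5*(2*C) = 10*C)
T(A) = 140 - A (T(A) = 10*14 - A = 140 - A)
J(b, R) = -1/261
(-16985 + J(90, D(2))) + T(-180) = (-16985 - 1/261) + (140 - 1*(-180)) = -4433086/261 + (140 + 180) = -4433086/261 + 320 = -4349566/261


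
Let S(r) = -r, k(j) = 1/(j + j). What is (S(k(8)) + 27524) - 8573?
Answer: 303215/16 ≈ 18951.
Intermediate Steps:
k(j) = 1/(2*j)
(S(k(8)) + 27524) - 8573 = (-1/(2*8) + 27524) - 8573 = (-1*1/16 + 27524) - 8573 = (-1/16 + 27524) - 8573 = 440383/16 - 8573 = 303215/16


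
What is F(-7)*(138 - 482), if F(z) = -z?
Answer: -2408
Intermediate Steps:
F(-7)*(138 - 482) = (-1*(-7))*(138 - 482) = 7*(-344) = -2408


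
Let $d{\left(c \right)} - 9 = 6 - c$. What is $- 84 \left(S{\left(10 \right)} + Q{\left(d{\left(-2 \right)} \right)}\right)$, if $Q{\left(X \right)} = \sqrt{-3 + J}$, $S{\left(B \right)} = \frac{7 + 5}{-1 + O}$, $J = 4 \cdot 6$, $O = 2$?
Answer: $-1008 - 84 \sqrt{21} \approx -1392.9$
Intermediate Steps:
$J = 24$
$S{\left(B \right)} = 12$ ($S{\left(B \right)} = \frac{7 + 5}{-1 + 2} = \frac{12}{1} = 12 \cdot 1 = 12$)
$d{\left(c \right)} = 15 - c$ ($d{\left(c \right)} = 9 - \left(-6 + c\right) = 15 - c$)
$Q{\left(X \right)} = \sqrt{21}$ ($Q{\left(X \right)} = \sqrt{-3 + 24} = \sqrt{21}$)
$- 84 \left(S{\left(10 \right)} + Q{\left(d{\left(-2 \right)} \right)}\right) = - 84 \left(12 + \sqrt{21}\right) = -1008 - 84 \sqrt{21}$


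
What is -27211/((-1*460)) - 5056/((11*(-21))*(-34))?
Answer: 105694717/1806420 ≈ 58.511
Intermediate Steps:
-27211/((-1*460)) - 5056/((11*(-21))*(-34)) = -27211/(-460) - 5056/((-231*(-34))) = -27211*(-1/460) - 5056/7854 = 27211/460 - 5056*1/7854 = 27211/460 - 2528/3927 = 105694717/1806420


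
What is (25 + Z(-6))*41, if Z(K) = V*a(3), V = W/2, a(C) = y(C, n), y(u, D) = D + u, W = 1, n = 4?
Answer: 2337/2 ≈ 1168.5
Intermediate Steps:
a(C) = 4 + C
V = 1/2 ≈ 0.50000
Z(K) = 7/2 (Z(K) = (4 + 3)/2 = (1/2)*7 = 7/2)
(25 + Z(-6))*41 = (25 + 7/2)*41 = (57/2)*41 = 2337/2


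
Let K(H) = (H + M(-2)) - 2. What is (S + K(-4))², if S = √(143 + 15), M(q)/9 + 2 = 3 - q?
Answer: (21 + √158)² ≈ 1126.9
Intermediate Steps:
M(q) = 9 - 9*q (M(q) = -18 + 9*(3 - q) = -18 + (27 - 9*q) = 9 - 9*q)
S = √158 ≈ 12.570
K(H) = 25 + H (K(H) = (H + (9 - 9*(-2))) - 2 = (H + (9 + 18)) - 2 = (H + 27) - 2 = (27 + H) - 2 = 25 + H)
(S + K(-4))² = (√158 + (25 - 4))² = (√158 + 21)² = (21 + √158)²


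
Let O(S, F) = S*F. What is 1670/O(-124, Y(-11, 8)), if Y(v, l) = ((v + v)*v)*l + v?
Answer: -167/23870 ≈ -0.0069962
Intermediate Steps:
Y(v, l) = v + 2*l*v**2 (Y(v, l) = ((2*v)*v)*l + v = (2*v**2)*l + v = 2*l*v**2 + v = v + 2*l*v**2)
O(S, F) = F*S
1670/O(-124, Y(-11, 8)) = 1670/((-11*(1 + 2*8*(-11))*(-124))) = 1670/((-11*(1 - 176)*(-124))) = 1670/((-11*(-175)*(-124))) = 1670/((1925*(-124))) = 1670/(-238700) = 1670*(-1/238700) = -167/23870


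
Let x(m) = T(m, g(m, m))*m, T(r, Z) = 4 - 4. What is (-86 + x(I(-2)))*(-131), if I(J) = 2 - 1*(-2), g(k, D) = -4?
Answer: 11266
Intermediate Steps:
I(J) = 4 (I(J) = 2 + 2 = 4)
T(r, Z) = 0
x(m) = 0 (x(m) = 0*m = 0)
(-86 + x(I(-2)))*(-131) = (-86 + 0)*(-131) = -86*(-131) = 11266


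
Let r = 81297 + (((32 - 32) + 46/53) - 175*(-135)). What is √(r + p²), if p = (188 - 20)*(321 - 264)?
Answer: 28*√328927805/53 ≈ 9581.5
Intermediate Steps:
p = 9576 (p = 168*57 = 9576)
r = 5560912/53 (r = 81297 + ((0 + 46*(1/53)) + 23625) = 81297 + ((0 + 46/53) + 23625) = 81297 + (46/53 + 23625) = 81297 + 1252171/53 = 5560912/53 ≈ 1.0492e+5)
√(r + p²) = √(5560912/53 + 9576²) = √(5560912/53 + 91699776) = √(4865649040/53) = 28*√328927805/53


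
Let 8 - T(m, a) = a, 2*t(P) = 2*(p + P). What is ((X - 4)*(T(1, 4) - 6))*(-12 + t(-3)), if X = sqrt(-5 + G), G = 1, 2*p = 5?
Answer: -100 + 50*I ≈ -100.0 + 50.0*I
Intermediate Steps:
p = 5/2 (p = (1/2)*5 = 5/2 ≈ 2.5000)
t(P) = 5/2 + P (t(P) = (2*(5/2 + P))/2 = (5 + 2*P)/2 = 5/2 + P)
T(m, a) = 8 - a
X = 2*I (X = sqrt(-5 + 1) = sqrt(-4) = 2*I ≈ 2.0*I)
((X - 4)*(T(1, 4) - 6))*(-12 + t(-3)) = ((2*I - 4)*((8 - 1*4) - 6))*(-12 + (5/2 - 3)) = ((-4 + 2*I)*((8 - 4) - 6))*(-12 - 1/2) = ((-4 + 2*I)*(4 - 6))*(-25/2) = ((-4 + 2*I)*(-2))*(-25/2) = (8 - 4*I)*(-25/2) = -100 + 50*I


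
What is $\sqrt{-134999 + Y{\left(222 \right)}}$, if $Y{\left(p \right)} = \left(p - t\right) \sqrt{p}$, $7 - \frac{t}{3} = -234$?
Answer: $\sqrt{-134999 - 501 \sqrt{222}} \approx 377.44 i$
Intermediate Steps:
$t = 723$ ($t = 21 - -702 = 21 + 702 = 723$)
$Y{\left(p \right)} = \sqrt{p} \left(-723 + p\right)$ ($Y{\left(p \right)} = \left(p - 723\right) \sqrt{p} = \left(-723 + p\right) \sqrt{p} = \sqrt{p} \left(-723 + p\right)$)
$\sqrt{-134999 + Y{\left(222 \right)}} = \sqrt{-134999 + \sqrt{222} \left(-723 + 222\right)} = \sqrt{-134999 + \sqrt{222} \left(-501\right)} = \sqrt{-134999 - 501 \sqrt{222}}$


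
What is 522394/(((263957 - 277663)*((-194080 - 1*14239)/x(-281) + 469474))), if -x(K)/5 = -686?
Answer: -127986530/1576275663479 ≈ -8.1195e-5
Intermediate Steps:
x(K) = 3430 (x(K) = -5*(-686) = 3430)
522394/(((263957 - 277663)*((-194080 - 1*14239)/x(-281) + 469474))) = 522394/(((263957 - 277663)*((-194080 - 1*14239)/3430 + 469474))) = 522394/((-13706*((-194080 - 14239)*(1/3430) + 469474))) = 522394/((-13706*(-208319*1/3430 + 469474))) = 522394/((-13706*(-208319/3430 + 469474))) = 522394/((-13706*1610087501/3430)) = 522394/(-1576275663479/245) = 522394*(-245/1576275663479) = -127986530/1576275663479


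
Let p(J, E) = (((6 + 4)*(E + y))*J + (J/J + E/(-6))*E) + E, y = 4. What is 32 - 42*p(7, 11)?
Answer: -44145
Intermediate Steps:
p(J, E) = E + E*(1 - E/6) + J*(40 + 10*E) (p(J, E) = (((6 + 4)*(E + 4))*J + (J/J + E/(-6))*E) + E = ((10*(4 + E))*J + (1 + E*(-⅙))*E) + E = ((40 + 10*E)*J + (1 - E/6)*E) + E = (J*(40 + 10*E) + E*(1 - E/6)) + E = (E*(1 - E/6) + J*(40 + 10*E)) + E = E + E*(1 - E/6) + J*(40 + 10*E))
32 - 42*p(7, 11) = 32 - 42*(2*11 + 40*7 - ⅙*11² + 10*11*7) = 32 - 42*(22 + 280 - ⅙*121 + 770) = 32 - 42*(22 + 280 - 121/6 + 770) = 32 - 42*6311/6 = 32 - 44177 = -44145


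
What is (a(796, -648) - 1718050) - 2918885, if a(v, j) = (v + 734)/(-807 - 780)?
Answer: -2452939125/529 ≈ -4.6369e+6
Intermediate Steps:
a(v, j) = -734/1587 - v/1587 (a(v, j) = (734 + v)/(-1587) = (734 + v)*(-1/1587) = -734/1587 - v/1587)
(a(796, -648) - 1718050) - 2918885 = ((-734/1587 - 1/1587*796) - 1718050) - 2918885 = ((-734/1587 - 796/1587) - 1718050) - 2918885 = (-510/529 - 1718050) - 2918885 = -908848960/529 - 2918885 = -2452939125/529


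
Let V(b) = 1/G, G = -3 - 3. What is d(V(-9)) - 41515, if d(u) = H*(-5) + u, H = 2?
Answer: -249151/6 ≈ -41525.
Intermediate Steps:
G = -6
V(b) = -1/6 (V(b) = 1/(-6) = -1/6)
d(u) = -10 + u (d(u) = 2*(-5) + u = -10 + u)
d(V(-9)) - 41515 = (-10 - 1/6) - 41515 = -61/6 - 41515 = -249151/6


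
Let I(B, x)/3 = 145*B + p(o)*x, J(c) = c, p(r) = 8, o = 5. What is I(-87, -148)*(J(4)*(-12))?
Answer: 1987056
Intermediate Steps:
I(B, x) = 24*x + 435*B (I(B, x) = 3*(145*B + 8*x) = 3*(8*x + 145*B) = 24*x + 435*B)
I(-87, -148)*(J(4)*(-12)) = (24*(-148) + 435*(-87))*(4*(-12)) = (-3552 - 37845)*(-48) = -41397*(-48) = 1987056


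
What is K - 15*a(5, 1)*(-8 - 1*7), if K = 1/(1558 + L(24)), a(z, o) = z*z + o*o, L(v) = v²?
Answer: 12483901/2134 ≈ 5850.0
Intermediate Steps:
a(z, o) = o² + z² (a(z, o) = z² + o² = o² + z²)
K = 1/2134 (K = 1/(1558 + 24²) = 1/(1558 + 576) = 1/2134 ≈ 0.00046860)
K - 15*a(5, 1)*(-8 - 1*7) = 1/2134 - 15*(1² + 5²)*(-8 - 1*7) = 1/2134 - 15*(1 + 25)*(-8 - 7) = 1/2134 - 15*26*(-15) = 1/2134 - 390*(-15) = 1/2134 - 1*(-5850) = 1/2134 + 5850 = 12483901/2134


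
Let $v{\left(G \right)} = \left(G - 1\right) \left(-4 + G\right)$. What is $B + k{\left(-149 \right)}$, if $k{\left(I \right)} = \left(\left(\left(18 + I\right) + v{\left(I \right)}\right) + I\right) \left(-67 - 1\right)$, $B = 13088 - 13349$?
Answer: $-1541821$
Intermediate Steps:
$v{\left(G \right)} = \left(-1 + G\right) \left(-4 + G\right)$
$B = -261$ ($B = 13088 - 13349 = -261$)
$k{\left(I \right)} = -1496 - 68 I^{2} + 204 I$ ($k{\left(I \right)} = \left(\left(\left(18 + I\right) + \left(4 + I^{2} - 5 I\right)\right) + I\right) \left(-67 - 1\right) = \left(\left(22 + I^{2} - 4 I\right) + I\right) \left(-68\right) = \left(22 + I^{2} - 3 I\right) \left(-68\right) = -1496 - 68 I^{2} + 204 I$)
$B + k{\left(-149 \right)} = -261 - \left(31892 + 1509668\right) = -261 - 1541560 = -1541821$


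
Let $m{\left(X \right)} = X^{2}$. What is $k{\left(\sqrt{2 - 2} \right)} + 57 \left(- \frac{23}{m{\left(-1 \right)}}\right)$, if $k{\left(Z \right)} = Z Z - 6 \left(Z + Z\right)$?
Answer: $-1311$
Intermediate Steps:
$k{\left(Z \right)} = Z^{2} - 12 Z$ ($k{\left(Z \right)} = Z^{2} - 6 \cdot 2 Z = Z^{2} - 12 Z$)
$k{\left(\sqrt{2 - 2} \right)} + 57 \left(- \frac{23}{m{\left(-1 \right)}}\right) = \sqrt{2 - 2} \left(-12 + \sqrt{2 - 2}\right) + 57 \left(- \frac{23}{\left(-1\right)^{2}}\right) = \sqrt{0} \left(-12 + \sqrt{0}\right) + 57 \left(- \frac{23}{1}\right) = 0 \left(-12 + 0\right) + 57 \left(\left(-23\right) 1\right) = 0 \left(-12\right) + 57 \left(-23\right) = 0 - 1311 = -1311$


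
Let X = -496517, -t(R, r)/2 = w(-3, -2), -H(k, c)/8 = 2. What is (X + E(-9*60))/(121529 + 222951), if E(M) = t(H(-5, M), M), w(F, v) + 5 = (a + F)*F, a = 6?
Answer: -496489/344480 ≈ -1.4413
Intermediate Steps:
w(F, v) = -5 + F*(6 + F) (w(F, v) = -5 + (6 + F)*F = -5 + F*(6 + F))
H(k, c) = -16 (H(k, c) = -8*2 = -16)
t(R, r) = 28 (t(R, r) = -2*(-5 + (-3)² + 6*(-3)) = -2*(-5 + 9 - 18) = -2*(-14) = 28)
E(M) = 28
(X + E(-9*60))/(121529 + 222951) = (-496517 + 28)/(121529 + 222951) = -496489/344480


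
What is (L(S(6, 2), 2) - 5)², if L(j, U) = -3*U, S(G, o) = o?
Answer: 121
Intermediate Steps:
(L(S(6, 2), 2) - 5)² = (-3*2 - 5)² = (-6 - 5)² = (-11)² = 121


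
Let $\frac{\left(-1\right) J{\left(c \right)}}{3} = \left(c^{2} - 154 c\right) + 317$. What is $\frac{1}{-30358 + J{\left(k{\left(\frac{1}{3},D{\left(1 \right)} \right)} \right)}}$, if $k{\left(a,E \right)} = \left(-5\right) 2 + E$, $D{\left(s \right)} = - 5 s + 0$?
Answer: $- \frac{1}{38914} \approx -2.5698 \cdot 10^{-5}$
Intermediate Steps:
$D{\left(s \right)} = - 5 s$
$k{\left(a,E \right)} = -10 + E$
$J{\left(c \right)} = -951 - 3 c^{2} + 462 c$ ($J{\left(c \right)} = - 3 \left(\left(c^{2} - 154 c\right) + 317\right) = - 3 \left(317 + c^{2} - 154 c\right) = -951 - 3 c^{2} + 462 c$)
$\frac{1}{-30358 + J{\left(k{\left(\frac{1}{3},D{\left(1 \right)} \right)} \right)}} = \frac{1}{-30358 - \left(951 - 462 \left(-10 - 5\right) + 3 \left(-10 - 5\right)^{2}\right)} = \frac{1}{-30358 - \left(7881 + 675\right)} = \frac{1}{-30358 - 8556} = \frac{1}{-38914} = - \frac{1}{38914}$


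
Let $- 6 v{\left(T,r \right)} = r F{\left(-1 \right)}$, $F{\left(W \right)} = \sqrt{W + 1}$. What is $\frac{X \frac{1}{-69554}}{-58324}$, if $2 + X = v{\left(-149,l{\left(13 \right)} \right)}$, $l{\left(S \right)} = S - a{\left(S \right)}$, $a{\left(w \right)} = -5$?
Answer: $- \frac{1}{2028333748} \approx -4.9302 \cdot 10^{-10}$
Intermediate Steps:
$F{\left(W \right)} = \sqrt{1 + W}$
$l{\left(S \right)} = 5 + S$ ($l{\left(S \right)} = S - -5 = S + 5 = 5 + S$)
$v{\left(T,r \right)} = 0$ ($v{\left(T,r \right)} = - \frac{r \sqrt{1 - 1}}{6} = - \frac{r \sqrt{0}}{6} = - \frac{r 0}{6} = \left(- \frac{1}{6}\right) 0 = 0$)
$X = -2$ ($X = -2 + 0 = -2$)
$\frac{X \frac{1}{-69554}}{-58324} = \frac{\left(-2\right) \frac{1}{-69554}}{-58324} = \left(-2\right) \left(- \frac{1}{69554}\right) \left(- \frac{1}{58324}\right) = \frac{1}{34777} \left(- \frac{1}{58324}\right) = - \frac{1}{2028333748}$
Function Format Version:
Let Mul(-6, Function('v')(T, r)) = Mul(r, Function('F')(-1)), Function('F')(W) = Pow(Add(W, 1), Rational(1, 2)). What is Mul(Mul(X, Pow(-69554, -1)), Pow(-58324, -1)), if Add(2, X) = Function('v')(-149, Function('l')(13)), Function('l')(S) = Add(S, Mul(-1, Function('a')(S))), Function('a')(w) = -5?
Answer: Rational(-1, 2028333748) ≈ -4.9302e-10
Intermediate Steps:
Function('F')(W) = Pow(Add(1, W), Rational(1, 2))
Function('l')(S) = Add(5, S) (Function('l')(S) = Add(S, Mul(-1, -5)) = Add(S, 5) = Add(5, S))
Function('v')(T, r) = 0 (Function('v')(T, r) = Mul(Rational(-1, 6), Mul(r, Pow(Add(1, -1), Rational(1, 2)))) = Mul(Rational(-1, 6), Mul(r, Pow(0, Rational(1, 2)))) = Mul(Rational(-1, 6), Mul(r, 0)) = Mul(Rational(-1, 6), 0) = 0)
X = -2 (X = Add(-2, 0) = -2)
Mul(Mul(X, Pow(-69554, -1)), Pow(-58324, -1)) = Mul(Mul(-2, Pow(-69554, -1)), Pow(-58324, -1)) = Mul(Mul(-2, Rational(-1, 69554)), Rational(-1, 58324)) = Mul(Rational(1, 34777), Rational(-1, 58324)) = Rational(-1, 2028333748)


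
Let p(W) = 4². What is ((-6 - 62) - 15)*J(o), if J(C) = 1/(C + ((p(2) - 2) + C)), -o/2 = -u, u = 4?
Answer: -83/30 ≈ -2.7667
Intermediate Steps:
p(W) = 16
o = 8 (o = -(-2)*4 = -2*(-4) = 8)
J(C) = 1/(14 + 2*C) (J(C) = 1/(C + ((16 - 2) + C)) = 1/(C + (14 + C)) = 1/(14 + 2*C))
((-6 - 62) - 15)*J(o) = ((-6 - 62) - 15)*(1/(2*(7 + 8))) = (-68 - 15)*((½)/15) = -83/(2*15) = -83*1/30 = -83/30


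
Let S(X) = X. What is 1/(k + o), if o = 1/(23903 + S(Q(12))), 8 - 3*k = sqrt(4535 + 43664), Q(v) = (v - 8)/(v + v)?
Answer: -164554658030/330029744637913 - 20569009561*sqrt(48199)/330029744637913 ≈ -0.014182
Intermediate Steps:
Q(v) = (-8 + v)/(2*v) (Q(v) = (-8 + v)/((2*v)) = (-8 + v)*(1/(2*v)) = (-8 + v)/(2*v))
k = 8/3 - sqrt(48199)/3 (k = 8/3 - sqrt(4535 + 43664)/3 = 8/3 - sqrt(48199)/3 ≈ -70.514)
o = 6/143419 (o = 1/(23903 + (1/2)*(-8 + 12)/12) = 1/(23903 + (1/2)*(1/12)*4) = 1/(23903 + 1/6) = 1/(143419/6) = 6/143419 ≈ 4.1835e-5)
1/(k + o) = 1/((8/3 - sqrt(48199)/3) + 6/143419) = 1/(1147370/430257 - sqrt(48199)/3)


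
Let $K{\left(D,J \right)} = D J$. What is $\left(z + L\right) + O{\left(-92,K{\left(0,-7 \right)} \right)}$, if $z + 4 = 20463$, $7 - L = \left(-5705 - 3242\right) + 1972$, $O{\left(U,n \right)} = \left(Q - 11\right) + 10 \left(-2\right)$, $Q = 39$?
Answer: $27449$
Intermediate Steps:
$O{\left(U,n \right)} = 8$ ($O{\left(U,n \right)} = \left(39 - 11\right) + 10 \left(-2\right) = 28 - 20 = 8$)
$L = 6982$ ($L = 7 - \left(\left(-5705 - 3242\right) + 1972\right) = 7 - \left(-8947 + 1972\right) = 7 - -6975 = 7 + 6975 = 6982$)
$z = 20459$ ($z = -4 + 20463 = 20459$)
$\left(z + L\right) + O{\left(-92,K{\left(0,-7 \right)} \right)} = \left(20459 + 6982\right) + 8 = 27441 + 8 = 27449$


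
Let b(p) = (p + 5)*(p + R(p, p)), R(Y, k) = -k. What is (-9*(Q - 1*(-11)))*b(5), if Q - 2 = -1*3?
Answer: 0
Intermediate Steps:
Q = -1 (Q = 2 - 1*3 = 2 - 3 = -1)
b(p) = 0 (b(p) = (p + 5)*(p - p) = (5 + p)*0 = 0)
(-9*(Q - 1*(-11)))*b(5) = -9*(-1 - 1*(-11))*0 = -9*(-1 + 11)*0 = -9*10*0 = -90*0 = 0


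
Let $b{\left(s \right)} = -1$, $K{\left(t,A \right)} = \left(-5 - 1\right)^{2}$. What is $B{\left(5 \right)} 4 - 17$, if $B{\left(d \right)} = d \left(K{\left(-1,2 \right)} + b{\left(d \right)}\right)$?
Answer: $683$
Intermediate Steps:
$K{\left(t,A \right)} = 36$ ($K{\left(t,A \right)} = \left(-6\right)^{2} = 36$)
$B{\left(d \right)} = 35 d$ ($B{\left(d \right)} = d \left(36 - 1\right) = d 35 = 35 d$)
$B{\left(5 \right)} 4 - 17 = 35 \cdot 5 \cdot 4 - 17 = 175 \cdot 4 - 17 = 700 - 17 = 683$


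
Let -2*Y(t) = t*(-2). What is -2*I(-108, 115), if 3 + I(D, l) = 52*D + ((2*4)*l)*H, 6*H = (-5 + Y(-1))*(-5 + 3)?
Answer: 7558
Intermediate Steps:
Y(t) = t (Y(t) = -t*(-2)/2 = -(-1)*t = t)
H = 2 (H = ((-5 - 1)*(-5 + 3))/6 = (-6*(-2))/6 = (⅙)*12 = 2)
I(D, l) = -3 + 16*l + 52*D (I(D, l) = -3 + (52*D + ((2*4)*l)*2) = -3 + (52*D + (8*l)*2) = -3 + (52*D + 16*l) = -3 + (16*l + 52*D) = -3 + 16*l + 52*D)
-2*I(-108, 115) = -2*(-3 + 16*115 + 52*(-108)) = -2*(-3 + 1840 - 5616) = -2*(-3779) = 7558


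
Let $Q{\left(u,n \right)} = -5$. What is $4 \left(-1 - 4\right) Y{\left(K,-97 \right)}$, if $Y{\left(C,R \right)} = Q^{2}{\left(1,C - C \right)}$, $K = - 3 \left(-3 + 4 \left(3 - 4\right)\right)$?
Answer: $-500$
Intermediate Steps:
$K = 21$ ($K = - 3 \left(-3 + 4 \left(-1\right)\right) = - 3 \left(-3 - 4\right) = \left(-3\right) \left(-7\right) = 21$)
$Y{\left(C,R \right)} = 25$ ($Y{\left(C,R \right)} = \left(-5\right)^{2} = 25$)
$4 \left(-1 - 4\right) Y{\left(K,-97 \right)} = 4 \left(-1 - 4\right) 25 = 4 \left(-5\right) 25 = \left(-20\right) 25 = -500$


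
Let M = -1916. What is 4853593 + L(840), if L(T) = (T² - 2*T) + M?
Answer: 5555597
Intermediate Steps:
L(T) = -1916 + T² - 2*T (L(T) = (T² - 2*T) - 1916 = -1916 + T² - 2*T)
4853593 + L(840) = 4853593 + (-1916 + 840² - 2*840) = 4853593 + (-1916 + 705600 - 1680) = 4853593 + 702004 = 5555597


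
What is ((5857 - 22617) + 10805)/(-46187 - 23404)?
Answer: 1985/23197 ≈ 0.085571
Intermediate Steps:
((5857 - 22617) + 10805)/(-46187 - 23404) = (-16760 + 10805)/(-69591) = -5955*(-1/69591) = 1985/23197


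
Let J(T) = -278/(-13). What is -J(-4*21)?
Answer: -278/13 ≈ -21.385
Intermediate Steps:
J(T) = 278/13 (J(T) = -278*(-1/13) = 278/13)
-J(-4*21) = -1*278/13 = -278/13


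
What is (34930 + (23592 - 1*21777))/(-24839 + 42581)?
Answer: 36745/17742 ≈ 2.0711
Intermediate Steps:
(34930 + (23592 - 1*21777))/(-24839 + 42581) = (34930 + (23592 - 21777))/17742 = (34930 + 1815)*(1/17742) = 36745*(1/17742) = 36745/17742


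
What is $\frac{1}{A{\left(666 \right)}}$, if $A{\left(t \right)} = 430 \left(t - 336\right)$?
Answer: $\frac{1}{141900} \approx 7.0472 \cdot 10^{-6}$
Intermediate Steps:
$A{\left(t \right)} = -144480 + 430 t$ ($A{\left(t \right)} = 430 \left(-336 + t\right) = -144480 + 430 t$)
$\frac{1}{A{\left(666 \right)}} = \frac{1}{-144480 + 430 \cdot 666} = \frac{1}{-144480 + 286380} = \frac{1}{141900}$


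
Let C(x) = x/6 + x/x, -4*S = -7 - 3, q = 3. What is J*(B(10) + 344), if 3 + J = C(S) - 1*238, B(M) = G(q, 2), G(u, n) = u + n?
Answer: -1003375/12 ≈ -83615.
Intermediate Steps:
G(u, n) = n + u
S = 5/2 (S = -(-7 - 3)/4 = -¼*(-10) = 5/2 ≈ 2.5000)
B(M) = 5 (B(M) = 2 + 3 = 5)
C(x) = 1 + x/6 (C(x) = x*(⅙) + 1 = x/6 + 1 = 1 + x/6)
J = -2875/12 (J = -3 + ((1 + (⅙)*(5/2)) - 1*238) = -3 + ((1 + 5/12) - 238) = -3 + (17/12 - 238) = -3 - 2839/12 = -2875/12 ≈ -239.58)
J*(B(10) + 344) = -2875*(5 + 344)/12 = -2875/12*349 = -1003375/12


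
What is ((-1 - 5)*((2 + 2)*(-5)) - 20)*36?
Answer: 3600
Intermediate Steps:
((-1 - 5)*((2 + 2)*(-5)) - 20)*36 = (-24*(-5) - 20)*36 = (-6*(-20) - 20)*36 = (120 - 20)*36 = 100*36 = 3600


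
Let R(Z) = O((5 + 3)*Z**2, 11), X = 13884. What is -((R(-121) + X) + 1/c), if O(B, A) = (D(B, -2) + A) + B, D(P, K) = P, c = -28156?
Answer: -6986939555/28156 ≈ -2.4815e+5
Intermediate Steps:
O(B, A) = A + 2*B (O(B, A) = (B + A) + B = (A + B) + B = A + 2*B)
R(Z) = 11 + 16*Z**2 (R(Z) = 11 + 2*((5 + 3)*Z**2) = 11 + 2*(8*Z**2) = 11 + 16*Z**2)
-((R(-121) + X) + 1/c) = -(((11 + 16*(-121)**2) + 13884) + 1/(-28156)) = -(((11 + 16*14641) + 13884) - 1/28156) = -(((11 + 234256) + 13884) - 1/28156) = -((234267 + 13884) - 1/28156) = -(248151 - 1/28156) = -1*6986939555/28156 = -6986939555/28156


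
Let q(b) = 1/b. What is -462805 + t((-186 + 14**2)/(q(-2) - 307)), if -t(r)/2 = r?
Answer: -56925007/123 ≈ -4.6281e+5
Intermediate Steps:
t(r) = -2*r
-462805 + t((-186 + 14**2)/(q(-2) - 307)) = -462805 - 2*(-186 + 14**2)/(1/(-2) - 307) = -462805 - 2*(-186 + 196)/(-1/2 - 307) = -462805 - 20/(-615/2) = -462805 - 20*(-2)/615 = -462805 - 2*(-4/123) = -462805 + 8/123 = -56925007/123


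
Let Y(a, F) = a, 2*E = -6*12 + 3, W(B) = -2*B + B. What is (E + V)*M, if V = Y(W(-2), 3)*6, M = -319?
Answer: 14355/2 ≈ 7177.5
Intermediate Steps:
W(B) = -B
E = -69/2 (E = (-6*12 + 3)/2 = (-72 + 3)/2 = (½)*(-69) = -69/2 ≈ -34.500)
V = 12 (V = -1*(-2)*6 = 2*6 = 12)
(E + V)*M = (-69/2 + 12)*(-319) = -45/2*(-319) = 14355/2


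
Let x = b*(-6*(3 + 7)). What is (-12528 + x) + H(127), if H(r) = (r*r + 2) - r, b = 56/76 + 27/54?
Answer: 64634/19 ≈ 3401.8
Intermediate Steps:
b = 47/38 (b = 56*(1/76) + 27*(1/54) = 14/19 + ½ = 47/38 ≈ 1.2368)
H(r) = 2 + r² - r (H(r) = (r² + 2) - r = (2 + r²) - r = 2 + r² - r)
x = -1410/19 (x = 47*(-6*(3 + 7))/38 = 47*(-6*10)/38 = (47/38)*(-60) = -1410/19 ≈ -74.211)
(-12528 + x) + H(127) = (-12528 - 1410/19) + (2 + 127² - 1*127) = -239442/19 + (2 + 16129 - 127) = -239442/19 + 16004 = 64634/19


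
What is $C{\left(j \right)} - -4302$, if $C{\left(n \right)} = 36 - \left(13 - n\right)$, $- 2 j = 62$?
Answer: $4294$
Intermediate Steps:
$j = -31$ ($j = \left(- \frac{1}{2}\right) 62 = -31$)
$C{\left(n \right)} = 23 + n$ ($C{\left(n \right)} = 36 + \left(-13 + n\right) = 23 + n$)
$C{\left(j \right)} - -4302 = \left(23 - 31\right) - -4302 = -8 + 4302 = 4294$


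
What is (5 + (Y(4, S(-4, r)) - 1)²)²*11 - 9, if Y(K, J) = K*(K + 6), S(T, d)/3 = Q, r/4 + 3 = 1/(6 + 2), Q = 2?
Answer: 25615427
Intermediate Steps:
r = -23/2 (r = -12 + 4/(6 + 2) = -12 + 4/8 = -12 + 4*(⅛) = -12 + ½ = -23/2 ≈ -11.500)
S(T, d) = 6 (S(T, d) = 3*2 = 6)
Y(K, J) = K*(6 + K)
(5 + (Y(4, S(-4, r)) - 1)²)²*11 - 9 = (5 + (4*(6 + 4) - 1)²)²*11 - 9 = (5 + (4*10 - 1)²)²*11 - 9 = (5 + (40 - 1)²)²*11 - 9 = (5 + 39²)²*11 - 9 = (5 + 1521)²*11 - 9 = 1526²*11 - 9 = 2328676*11 - 9 = 25615436 - 9 = 25615427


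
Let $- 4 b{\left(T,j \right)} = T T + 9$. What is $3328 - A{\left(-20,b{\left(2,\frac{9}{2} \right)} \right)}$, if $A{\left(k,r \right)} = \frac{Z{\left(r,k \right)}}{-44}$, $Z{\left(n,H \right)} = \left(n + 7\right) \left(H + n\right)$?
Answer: $\frac{2341517}{704} \approx 3326.0$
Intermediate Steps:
$b{\left(T,j \right)} = - \frac{9}{4} - \frac{T^{2}}{4}$ ($b{\left(T,j \right)} = - \frac{T T + 9}{4} = - \frac{T^{2} + 9}{4} = - \frac{9 + T^{2}}{4} = - \frac{9}{4} - \frac{T^{2}}{4}$)
$Z{\left(n,H \right)} = \left(7 + n\right) \left(H + n\right)$
$A{\left(k,r \right)} = - \frac{7 k}{44} - \frac{7 r}{44} - \frac{r^{2}}{44} - \frac{k r}{44}$ ($A{\left(k,r \right)} = \frac{r^{2} + 7 k + 7 r + k r}{-44} = \left(r^{2} + 7 k + 7 r + k r\right) \left(- \frac{1}{44}\right) = - \frac{7 k}{44} - \frac{7 r}{44} - \frac{r^{2}}{44} - \frac{k r}{44}$)
$3328 - A{\left(-20,b{\left(2,\frac{9}{2} \right)} \right)} = 3328 - \left(\left(- \frac{7}{44}\right) \left(-20\right) - \frac{7 \left(- \frac{9}{4} - \frac{2^{2}}{4}\right)}{44} - \frac{\left(- \frac{9}{4} - \frac{2^{2}}{4}\right)^{2}}{44} - - \frac{5 \left(- \frac{9}{4} - \frac{2^{2}}{4}\right)}{11}\right) = 3328 - \left(\frac{35}{11} - \frac{7 \left(- \frac{9}{4} - 1\right)}{44} - \frac{\left(- \frac{9}{4} - 1\right)^{2}}{44} - - \frac{5 \left(- \frac{9}{4} - 1\right)}{11}\right) = 3328 - \left(\frac{35}{11} - - \frac{91}{176} - \frac{\left(- \frac{13}{4}\right)^{2}}{44} - \left(- \frac{5}{11}\right) \left(- \frac{13}{4}\right)\right) = 3328 - \left(\frac{35}{11} + \frac{91}{176} - \frac{169}{704} - \frac{65}{44}\right) = 3328 - \frac{1395}{704} = \frac{2341517}{704}$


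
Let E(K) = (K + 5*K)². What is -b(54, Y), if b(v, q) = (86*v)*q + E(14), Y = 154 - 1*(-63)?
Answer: -1014804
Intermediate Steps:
Y = 217 (Y = 154 + 63 = 217)
E(K) = 36*K² (E(K) = (6*K)² = 36*K²)
b(v, q) = 7056 + 86*q*v (b(v, q) = (86*v)*q + 36*14² = 86*q*v + 36*196 = 86*q*v + 7056 = 7056 + 86*q*v)
-b(54, Y) = -(7056 + 86*217*54) = -(7056 + 1007748) = -1*1014804 = -1014804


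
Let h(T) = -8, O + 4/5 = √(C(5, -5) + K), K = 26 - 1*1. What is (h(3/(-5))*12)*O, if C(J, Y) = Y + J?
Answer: -2016/5 ≈ -403.20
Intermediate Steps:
C(J, Y) = J + Y
K = 25 (K = 26 - 1 = 25)
O = 21/5 (O = -⅘ + √((5 - 5) + 25) = -⅘ + √(0 + 25) = -⅘ + √25 = -⅘ + 5 = 21/5 ≈ 4.2000)
(h(3/(-5))*12)*O = -8*12*(21/5) = -96*21/5 = -2016/5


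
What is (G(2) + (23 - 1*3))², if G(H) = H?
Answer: 484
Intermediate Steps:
(G(2) + (23 - 1*3))² = (2 + (23 - 1*3))² = (2 + (23 - 3))² = (2 + 20)² = 22² = 484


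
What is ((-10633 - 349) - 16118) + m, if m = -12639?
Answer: -39739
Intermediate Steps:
((-10633 - 349) - 16118) + m = ((-10633 - 349) - 16118) - 12639 = (-10982 - 16118) - 12639 = -27100 - 12639 = -39739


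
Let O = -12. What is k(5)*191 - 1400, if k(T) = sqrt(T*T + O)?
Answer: -1400 + 191*sqrt(13) ≈ -711.34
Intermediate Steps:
k(T) = sqrt(-12 + T**2) (k(T) = sqrt(T*T - 12) = sqrt(T**2 - 12) = sqrt(-12 + T**2))
k(5)*191 - 1400 = sqrt(-12 + 5**2)*191 - 1400 = sqrt(-12 + 25)*191 - 1400 = sqrt(13)*191 - 1400 = 191*sqrt(13) - 1400 = -1400 + 191*sqrt(13)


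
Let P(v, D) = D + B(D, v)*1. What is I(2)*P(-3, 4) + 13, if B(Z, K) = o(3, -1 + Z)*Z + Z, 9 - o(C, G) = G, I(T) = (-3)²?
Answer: 301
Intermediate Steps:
I(T) = 9
o(C, G) = 9 - G
B(Z, K) = Z + Z*(10 - Z) (B(Z, K) = (9 - (-1 + Z))*Z + Z = (9 + (1 - Z))*Z + Z = (10 - Z)*Z + Z = Z*(10 - Z) + Z = Z + Z*(10 - Z))
P(v, D) = D + D*(11 - D) (P(v, D) = D + (D*(11 - D))*1 = D + D*(11 - D))
I(2)*P(-3, 4) + 13 = 9*(4*(12 - 1*4)) + 13 = 9*(4*(12 - 4)) + 13 = 9*(4*8) + 13 = 9*32 + 13 = 288 + 13 = 301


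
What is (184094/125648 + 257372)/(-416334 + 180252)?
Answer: -5389743525/4943871856 ≈ -1.0902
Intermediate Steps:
(184094/125648 + 257372)/(-416334 + 180252) = (184094*(1/125648) + 257372)/(-236082) = (92047/62824 + 257372)*(-1/236082) = (16169230575/62824)*(-1/236082) = -5389743525/4943871856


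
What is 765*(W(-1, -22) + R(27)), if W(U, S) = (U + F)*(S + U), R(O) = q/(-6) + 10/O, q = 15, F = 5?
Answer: -432055/6 ≈ -72009.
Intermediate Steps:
R(O) = -5/2 + 10/O (R(O) = 15/(-6) + 10/O = 15*(-1/6) + 10/O = -5/2 + 10/O)
W(U, S) = (5 + U)*(S + U) (W(U, S) = (U + 5)*(S + U) = (5 + U)*(S + U))
765*(W(-1, -22) + R(27)) = 765*(((-1)**2 + 5*(-22) + 5*(-1) - 22*(-1)) + (-5/2 + 10/27)) = 765*((1 - 110 - 5 + 22) + (-5/2 + 10*(1/27))) = 765*(-92 + (-5/2 + 10/27)) = 765*(-92 - 115/54) = 765*(-5083/54) = -432055/6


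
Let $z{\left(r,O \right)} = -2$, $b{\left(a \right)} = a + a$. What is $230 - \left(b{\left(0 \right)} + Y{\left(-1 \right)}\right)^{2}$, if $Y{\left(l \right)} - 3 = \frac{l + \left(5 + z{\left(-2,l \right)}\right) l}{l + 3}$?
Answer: $229$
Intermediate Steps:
$b{\left(a \right)} = 2 a$
$Y{\left(l \right)} = 3 + \frac{4 l}{3 + l}$ ($Y{\left(l \right)} = 3 + \frac{l + \left(5 - 2\right) l}{l + 3} = 3 + \frac{l + 3 l}{3 + l} = 3 + \frac{4 l}{3 + l}$)
$230 - \left(b{\left(0 \right)} + Y{\left(-1 \right)}\right)^{2} = 230 - \left(2 \cdot 0 + \frac{9 + 7 \left(-1\right)}{3 - 1}\right)^{2} = 230 - \left(0 + \frac{9 - 7}{2}\right)^{2} = 230 - \left(0 + \frac{1}{2} \cdot 2\right)^{2} = 230 - \left(0 + 1\right)^{2} = 230 - 1^{2} = 230 - 1 = 229$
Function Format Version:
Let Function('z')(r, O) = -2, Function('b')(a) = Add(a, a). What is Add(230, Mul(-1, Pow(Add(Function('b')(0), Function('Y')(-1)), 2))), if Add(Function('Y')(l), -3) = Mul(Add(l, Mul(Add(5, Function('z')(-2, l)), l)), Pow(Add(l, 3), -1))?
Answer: 229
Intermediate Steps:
Function('b')(a) = Mul(2, a)
Function('Y')(l) = Add(3, Mul(4, l, Pow(Add(3, l), -1))) (Function('Y')(l) = Add(3, Mul(Add(l, Mul(Add(5, -2), l)), Pow(Add(l, 3), -1))) = Add(3, Mul(Add(l, Mul(3, l)), Pow(Add(3, l), -1))) = Add(3, Mul(Mul(4, l), Pow(Add(3, l), -1))) = Add(3, Mul(4, l, Pow(Add(3, l), -1))))
Add(230, Mul(-1, Pow(Add(Function('b')(0), Function('Y')(-1)), 2))) = Add(230, Mul(-1, Pow(Add(Mul(2, 0), Mul(Pow(Add(3, -1), -1), Add(9, Mul(7, -1)))), 2))) = Add(230, Mul(-1, Pow(Add(0, Mul(Pow(2, -1), Add(9, -7))), 2))) = Add(230, Mul(-1, Pow(Add(0, Mul(Rational(1, 2), 2)), 2))) = Add(230, Mul(-1, Pow(Add(0, 1), 2))) = Add(230, Mul(-1, Pow(1, 2))) = Add(230, Mul(-1, 1)) = Add(230, -1) = 229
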